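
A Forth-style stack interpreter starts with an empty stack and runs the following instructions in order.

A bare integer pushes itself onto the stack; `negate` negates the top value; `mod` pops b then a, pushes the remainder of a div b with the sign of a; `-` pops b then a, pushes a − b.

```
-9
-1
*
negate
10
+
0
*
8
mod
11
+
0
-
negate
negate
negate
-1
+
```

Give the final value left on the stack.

-12

-9      -9
-1      -9 -1
*       9
negate  -9
10      -9 10
+       1
0       1 0
*       0
8       0 8
mod     0
11      0 11
+       11
0       11 0
-       11
negate  -11
negate  11
negate  -11
-1      -11 -1
+       -12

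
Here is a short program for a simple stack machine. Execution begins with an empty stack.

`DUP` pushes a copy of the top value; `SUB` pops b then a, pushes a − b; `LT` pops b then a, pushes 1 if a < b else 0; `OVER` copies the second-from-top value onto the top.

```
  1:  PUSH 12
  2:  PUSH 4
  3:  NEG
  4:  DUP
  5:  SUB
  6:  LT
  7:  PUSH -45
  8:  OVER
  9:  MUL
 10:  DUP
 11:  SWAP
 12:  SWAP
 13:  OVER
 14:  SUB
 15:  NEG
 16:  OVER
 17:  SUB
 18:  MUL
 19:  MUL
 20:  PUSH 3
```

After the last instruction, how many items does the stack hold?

PUSH 12  : [12]
PUSH 4   : [12, 4]
NEG      : [12, -4]
DUP      : [12, -4, -4]
SUB      : [12, 0]
LT       : [0]
PUSH -45 : [0, -45]
OVER     : [0, -45, 0]
MUL      : [0, 0]
DUP      : [0, 0, 0]
SWAP     : [0, 0, 0]
SWAP     : [0, 0, 0]
OVER     : [0, 0, 0, 0]
SUB      : [0, 0, 0]
NEG      : [0, 0, 0]
OVER     : [0, 0, 0, 0]
SUB      : [0, 0, 0]
MUL      : [0, 0]
MUL      : [0]
PUSH 3   : [0, 3]

2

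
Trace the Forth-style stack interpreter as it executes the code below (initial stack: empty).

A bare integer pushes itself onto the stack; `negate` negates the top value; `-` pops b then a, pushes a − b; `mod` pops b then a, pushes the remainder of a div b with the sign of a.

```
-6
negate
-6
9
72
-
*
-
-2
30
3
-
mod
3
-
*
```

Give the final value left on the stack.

-6     : -6
negate : 6
-6     : 6 -6
9      : 6 -6 9
72     : 6 -6 9 72
-      : 6 -6 -63
*      : 6 378
-      : -372
-2     : -372 -2
30     : -372 -2 30
3      : -372 -2 30 3
-      : -372 -2 27
mod    : -372 -2
3      : -372 -2 3
-      : -372 -5
*      : 1860

1860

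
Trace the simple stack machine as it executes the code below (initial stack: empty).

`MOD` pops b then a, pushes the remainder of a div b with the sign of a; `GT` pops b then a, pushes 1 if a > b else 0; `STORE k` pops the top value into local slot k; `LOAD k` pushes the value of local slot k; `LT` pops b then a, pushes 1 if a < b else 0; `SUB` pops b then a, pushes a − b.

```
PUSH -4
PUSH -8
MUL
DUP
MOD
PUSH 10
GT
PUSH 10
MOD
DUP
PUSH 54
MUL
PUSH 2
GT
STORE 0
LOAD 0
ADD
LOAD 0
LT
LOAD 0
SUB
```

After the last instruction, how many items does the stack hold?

1

PUSH -4 -> -4
PUSH -8 -> -4 -8
MUL     -> 32
DUP     -> 32 32
MOD     -> 0
PUSH 10 -> 0 10
GT      -> 0
PUSH 10 -> 0 10
MOD     -> 0
DUP     -> 0 0
PUSH 54 -> 0 0 54
MUL     -> 0 0
PUSH 2  -> 0 0 2
GT      -> 0 0
STORE 0 -> 0
LOAD 0  -> 0 0
ADD     -> 0
LOAD 0  -> 0 0
LT      -> 0
LOAD 0  -> 0 0
SUB     -> 0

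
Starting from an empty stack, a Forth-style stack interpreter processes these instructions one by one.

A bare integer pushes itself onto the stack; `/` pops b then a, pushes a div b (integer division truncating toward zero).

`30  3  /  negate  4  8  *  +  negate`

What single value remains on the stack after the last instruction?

-22

30     -> 30
3      -> 30 3
/      -> 10
negate -> -10
4      -> -10 4
8      -> -10 4 8
*      -> -10 32
+      -> 22
negate -> -22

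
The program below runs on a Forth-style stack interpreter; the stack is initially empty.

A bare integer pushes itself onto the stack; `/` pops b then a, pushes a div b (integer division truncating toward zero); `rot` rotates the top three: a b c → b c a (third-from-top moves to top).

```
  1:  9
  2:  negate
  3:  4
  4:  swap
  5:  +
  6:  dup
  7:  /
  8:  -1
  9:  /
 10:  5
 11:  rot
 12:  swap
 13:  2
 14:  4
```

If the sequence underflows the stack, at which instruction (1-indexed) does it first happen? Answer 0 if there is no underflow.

9      → 9
negate → -9
4      → -9 4
swap   → 4 -9
+      → -5
dup    → -5 -5
/      → 1
-1     → 1 -1
/      → -1
5      → -1 5
rot  — needs 3 operands, stack has 2 → underflow

11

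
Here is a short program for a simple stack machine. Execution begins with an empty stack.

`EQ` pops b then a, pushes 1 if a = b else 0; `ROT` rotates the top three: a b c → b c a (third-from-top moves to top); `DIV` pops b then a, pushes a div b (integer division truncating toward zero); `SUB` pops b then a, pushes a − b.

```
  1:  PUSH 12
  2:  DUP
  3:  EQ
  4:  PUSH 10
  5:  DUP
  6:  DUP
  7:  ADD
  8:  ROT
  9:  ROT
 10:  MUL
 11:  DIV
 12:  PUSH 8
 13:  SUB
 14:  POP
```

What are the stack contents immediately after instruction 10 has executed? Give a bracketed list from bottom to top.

PUSH 12 → 12
DUP     → 12 12
EQ      → 1
PUSH 10 → 1 10
DUP     → 1 10 10
DUP     → 1 10 10 10
ADD     → 1 10 20
ROT     → 10 20 1
ROT     → 20 1 10
MUL     → 20 10

[20, 10]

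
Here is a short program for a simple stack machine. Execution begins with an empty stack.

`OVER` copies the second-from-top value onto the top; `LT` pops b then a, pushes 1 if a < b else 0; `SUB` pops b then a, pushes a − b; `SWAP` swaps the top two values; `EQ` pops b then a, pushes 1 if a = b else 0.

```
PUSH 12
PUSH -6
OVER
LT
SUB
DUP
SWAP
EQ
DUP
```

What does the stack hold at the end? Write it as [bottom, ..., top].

PUSH 12 : 12
PUSH -6 : 12 -6
OVER    : 12 -6 12
LT      : 12 1
SUB     : 11
DUP     : 11 11
SWAP    : 11 11
EQ      : 1
DUP     : 1 1

[1, 1]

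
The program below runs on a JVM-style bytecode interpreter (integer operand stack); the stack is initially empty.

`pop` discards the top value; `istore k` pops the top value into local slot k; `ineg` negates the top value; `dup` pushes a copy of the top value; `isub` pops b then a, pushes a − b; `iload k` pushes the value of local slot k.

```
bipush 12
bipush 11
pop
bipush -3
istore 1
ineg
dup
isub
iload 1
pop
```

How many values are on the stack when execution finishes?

1

bipush 12 : [12]
bipush 11 : [12, 11]
pop       : [12]
bipush -3 : [12, -3]
istore 1  : [12]
ineg      : [-12]
dup       : [-12, -12]
isub      : [0]
iload 1   : [0, -3]
pop       : [0]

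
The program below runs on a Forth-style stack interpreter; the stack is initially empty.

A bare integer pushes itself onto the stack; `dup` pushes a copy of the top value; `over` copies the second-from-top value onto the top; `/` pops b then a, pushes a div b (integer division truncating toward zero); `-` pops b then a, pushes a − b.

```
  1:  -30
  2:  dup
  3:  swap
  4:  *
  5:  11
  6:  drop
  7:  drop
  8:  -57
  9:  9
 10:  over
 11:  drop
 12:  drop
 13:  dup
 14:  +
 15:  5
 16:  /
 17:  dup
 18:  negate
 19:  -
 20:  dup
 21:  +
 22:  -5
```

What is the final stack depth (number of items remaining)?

2

-30     -30
dup     -30 -30
swap    -30 -30
*       900
11      900 11
drop    900
drop    (empty)
-57     -57
9       -57 9
over    -57 9 -57
drop    -57 9
drop    -57
dup     -57 -57
+       -114
5       -114 5
/       -22
dup     -22 -22
negate  -22 22
-       -44
dup     -44 -44
+       -88
-5      -88 -5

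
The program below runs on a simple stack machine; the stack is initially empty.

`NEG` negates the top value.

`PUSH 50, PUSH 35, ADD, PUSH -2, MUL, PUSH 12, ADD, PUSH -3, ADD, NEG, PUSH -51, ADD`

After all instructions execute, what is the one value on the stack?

110

PUSH 50  → [50]
PUSH 35  → [50, 35]
ADD      → [85]
PUSH -2  → [85, -2]
MUL      → [-170]
PUSH 12  → [-170, 12]
ADD      → [-158]
PUSH -3  → [-158, -3]
ADD      → [-161]
NEG      → [161]
PUSH -51 → [161, -51]
ADD      → [110]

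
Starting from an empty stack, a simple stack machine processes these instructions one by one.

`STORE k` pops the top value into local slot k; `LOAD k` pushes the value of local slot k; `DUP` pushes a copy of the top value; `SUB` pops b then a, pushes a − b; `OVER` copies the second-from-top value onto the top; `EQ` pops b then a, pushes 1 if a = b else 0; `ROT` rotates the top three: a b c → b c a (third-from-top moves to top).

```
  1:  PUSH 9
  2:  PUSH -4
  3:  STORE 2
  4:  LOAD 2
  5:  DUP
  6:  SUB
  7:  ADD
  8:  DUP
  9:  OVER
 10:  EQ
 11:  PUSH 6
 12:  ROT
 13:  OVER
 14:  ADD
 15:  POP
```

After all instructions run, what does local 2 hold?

-4

PUSH 9  → [9]
PUSH -4 → [9, -4]
STORE 2 → [9]
LOAD 2  → [9, -4]
DUP     → [9, -4, -4]
SUB     → [9, 0]
ADD     → [9]
DUP     → [9, 9]
OVER    → [9, 9, 9]
EQ      → [9, 1]
PUSH 6  → [9, 1, 6]
ROT     → [1, 6, 9]
OVER    → [1, 6, 9, 6]
ADD     → [1, 6, 15]
POP     → [1, 6]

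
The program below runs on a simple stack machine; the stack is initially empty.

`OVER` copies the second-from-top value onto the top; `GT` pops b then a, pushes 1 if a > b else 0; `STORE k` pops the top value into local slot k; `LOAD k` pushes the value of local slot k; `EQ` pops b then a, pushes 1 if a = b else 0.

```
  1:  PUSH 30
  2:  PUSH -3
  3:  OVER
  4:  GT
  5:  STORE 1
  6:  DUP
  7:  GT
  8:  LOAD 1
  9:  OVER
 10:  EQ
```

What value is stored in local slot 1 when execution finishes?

PUSH 30 -> [30]
PUSH -3 -> [30, -3]
OVER    -> [30, -3, 30]
GT      -> [30, 0]
STORE 1 -> [30]
DUP     -> [30, 30]
GT      -> [0]
LOAD 1  -> [0, 0]
OVER    -> [0, 0, 0]
EQ      -> [0, 1]

0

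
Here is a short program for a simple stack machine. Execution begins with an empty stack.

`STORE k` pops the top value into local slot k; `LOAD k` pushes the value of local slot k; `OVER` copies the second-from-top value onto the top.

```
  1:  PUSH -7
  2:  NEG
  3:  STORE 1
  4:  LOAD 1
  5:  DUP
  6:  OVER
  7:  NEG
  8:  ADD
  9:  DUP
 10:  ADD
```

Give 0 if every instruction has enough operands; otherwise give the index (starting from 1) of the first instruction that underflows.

0

PUSH -7 → -7
NEG     → 7
STORE 1 → (empty)
LOAD 1  → 7
DUP     → 7 7
OVER    → 7 7 7
NEG     → 7 7 -7
ADD     → 7 0
DUP     → 7 0 0
ADD     → 7 0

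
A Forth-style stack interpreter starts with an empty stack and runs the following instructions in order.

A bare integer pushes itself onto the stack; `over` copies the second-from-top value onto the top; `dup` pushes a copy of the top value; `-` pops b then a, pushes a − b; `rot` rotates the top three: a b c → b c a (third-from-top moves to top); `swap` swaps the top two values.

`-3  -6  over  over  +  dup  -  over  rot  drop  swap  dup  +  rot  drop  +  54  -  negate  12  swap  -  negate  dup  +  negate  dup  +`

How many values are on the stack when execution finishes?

-3     : -3
-6     : -3 -6
over   : -3 -6 -3
over   : -3 -6 -3 -6
+      : -3 -6 -9
dup    : -3 -6 -9 -9
-      : -3 -6 0
over   : -3 -6 0 -6
rot    : -3 0 -6 -6
drop   : -3 0 -6
swap   : -3 -6 0
dup    : -3 -6 0 0
+      : -3 -6 0
rot    : -6 0 -3
drop   : -6 0
+      : -6
54     : -6 54
-      : -60
negate : 60
12     : 60 12
swap   : 12 60
-      : -48
negate : 48
dup    : 48 48
+      : 96
negate : -96
dup    : -96 -96
+      : -192

1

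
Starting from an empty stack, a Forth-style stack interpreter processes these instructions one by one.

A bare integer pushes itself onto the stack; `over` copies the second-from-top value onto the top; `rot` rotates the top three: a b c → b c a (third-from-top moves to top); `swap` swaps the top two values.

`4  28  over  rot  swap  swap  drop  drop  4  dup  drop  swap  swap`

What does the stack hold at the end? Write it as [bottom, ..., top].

4     4
28    4 28
over  4 28 4
rot   28 4 4
swap  28 4 4
swap  28 4 4
drop  28 4
drop  28
4     28 4
dup   28 4 4
drop  28 4
swap  4 28
swap  28 4

[28, 4]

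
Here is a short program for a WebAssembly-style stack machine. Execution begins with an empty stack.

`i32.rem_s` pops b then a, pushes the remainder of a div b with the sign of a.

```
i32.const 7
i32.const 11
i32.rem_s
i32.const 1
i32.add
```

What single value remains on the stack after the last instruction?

i32.const 7  : [7]
i32.const 11 : [7, 11]
i32.rem_s    : [7]
i32.const 1  : [7, 1]
i32.add      : [8]

8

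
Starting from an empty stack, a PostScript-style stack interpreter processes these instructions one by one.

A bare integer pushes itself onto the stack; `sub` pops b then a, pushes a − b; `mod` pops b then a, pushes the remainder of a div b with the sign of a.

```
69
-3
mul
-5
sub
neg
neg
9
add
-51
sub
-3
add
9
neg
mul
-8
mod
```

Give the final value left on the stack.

69  → [69]
-3  → [69, -3]
mul → [-207]
-5  → [-207, -5]
sub → [-202]
neg → [202]
neg → [-202]
9   → [-202, 9]
add → [-193]
-51 → [-193, -51]
sub → [-142]
-3  → [-142, -3]
add → [-145]
9   → [-145, 9]
neg → [-145, -9]
mul → [1305]
-8  → [1305, -8]
mod → [1]

1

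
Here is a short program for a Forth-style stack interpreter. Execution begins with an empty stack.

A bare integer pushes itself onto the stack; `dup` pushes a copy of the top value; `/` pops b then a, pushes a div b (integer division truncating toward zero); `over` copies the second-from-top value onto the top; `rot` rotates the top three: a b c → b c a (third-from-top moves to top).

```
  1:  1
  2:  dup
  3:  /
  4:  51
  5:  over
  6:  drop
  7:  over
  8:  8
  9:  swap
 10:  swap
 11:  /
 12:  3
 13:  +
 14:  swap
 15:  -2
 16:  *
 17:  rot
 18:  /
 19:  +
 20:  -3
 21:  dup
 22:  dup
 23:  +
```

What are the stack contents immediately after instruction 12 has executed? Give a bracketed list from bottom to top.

[1, 51, 0, 3]

1    → 1
dup  → 1 1
/    → 1
51   → 1 51
over → 1 51 1
drop → 1 51
over → 1 51 1
8    → 1 51 1 8
swap → 1 51 8 1
swap → 1 51 1 8
/    → 1 51 0
3    → 1 51 0 3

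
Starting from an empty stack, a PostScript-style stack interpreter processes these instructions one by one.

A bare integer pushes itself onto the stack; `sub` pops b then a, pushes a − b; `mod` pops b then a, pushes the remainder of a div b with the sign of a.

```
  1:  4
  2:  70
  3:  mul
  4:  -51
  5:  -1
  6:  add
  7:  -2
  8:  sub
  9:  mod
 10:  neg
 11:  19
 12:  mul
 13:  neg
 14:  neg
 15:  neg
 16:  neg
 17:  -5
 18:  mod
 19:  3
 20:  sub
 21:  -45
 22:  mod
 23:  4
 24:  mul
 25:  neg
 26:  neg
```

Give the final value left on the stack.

-12

4   -> [4]
70  -> [4, 70]
mul -> [280]
-51 -> [280, -51]
-1  -> [280, -51, -1]
add -> [280, -52]
-2  -> [280, -52, -2]
sub -> [280, -50]
mod -> [30]
neg -> [-30]
19  -> [-30, 19]
mul -> [-570]
neg -> [570]
neg -> [-570]
neg -> [570]
neg -> [-570]
-5  -> [-570, -5]
mod -> [0]
3   -> [0, 3]
sub -> [-3]
-45 -> [-3, -45]
mod -> [-3]
4   -> [-3, 4]
mul -> [-12]
neg -> [12]
neg -> [-12]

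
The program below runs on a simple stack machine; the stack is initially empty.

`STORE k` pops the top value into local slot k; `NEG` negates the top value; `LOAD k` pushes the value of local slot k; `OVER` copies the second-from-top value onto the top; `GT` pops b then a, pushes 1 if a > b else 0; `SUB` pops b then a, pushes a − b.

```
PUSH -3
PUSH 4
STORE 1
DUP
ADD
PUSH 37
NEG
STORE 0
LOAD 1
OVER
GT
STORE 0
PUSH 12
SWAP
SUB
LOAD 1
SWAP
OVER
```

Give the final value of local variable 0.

PUSH -3 → -3
PUSH 4  → -3 4
STORE 1 → -3
DUP     → -3 -3
ADD     → -6
PUSH 37 → -6 37
NEG     → -6 -37
STORE 0 → -6
LOAD 1  → -6 4
OVER    → -6 4 -6
GT      → -6 1
STORE 0 → -6
PUSH 12 → -6 12
SWAP    → 12 -6
SUB     → 18
LOAD 1  → 18 4
SWAP    → 4 18
OVER    → 4 18 4

1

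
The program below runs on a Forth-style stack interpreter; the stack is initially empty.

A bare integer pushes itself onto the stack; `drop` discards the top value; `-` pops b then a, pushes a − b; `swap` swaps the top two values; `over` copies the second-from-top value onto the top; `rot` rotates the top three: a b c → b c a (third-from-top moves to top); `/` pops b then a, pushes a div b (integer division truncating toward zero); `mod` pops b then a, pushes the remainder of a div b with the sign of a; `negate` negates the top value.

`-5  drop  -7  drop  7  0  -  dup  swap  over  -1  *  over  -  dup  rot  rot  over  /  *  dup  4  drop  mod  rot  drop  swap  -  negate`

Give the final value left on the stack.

-5     : [-5]
drop   : []
-7     : [-7]
drop   : []
7      : [7]
0      : [7, 0]
-      : [7]
dup    : [7, 7]
swap   : [7, 7]
over   : [7, 7, 7]
-1     : [7, 7, 7, -1]
*      : [7, 7, -7]
over   : [7, 7, -7, 7]
-      : [7, 7, -14]
dup    : [7, 7, -14, -14]
rot    : [7, -14, -14, 7]
rot    : [7, -14, 7, -14]
over   : [7, -14, 7, -14, 7]
/      : [7, -14, 7, -2]
*      : [7, -14, -14]
dup    : [7, -14, -14, -14]
4      : [7, -14, -14, -14, 4]
drop   : [7, -14, -14, -14]
mod    : [7, -14, 0]
rot    : [-14, 0, 7]
drop   : [-14, 0]
swap   : [0, -14]
-      : [14]
negate : [-14]

-14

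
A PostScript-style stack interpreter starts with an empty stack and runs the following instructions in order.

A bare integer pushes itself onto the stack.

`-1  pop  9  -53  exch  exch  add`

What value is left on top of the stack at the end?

-1   : [-1]
pop  : []
9    : [9]
-53  : [9, -53]
exch : [-53, 9]
exch : [9, -53]
add  : [-44]

-44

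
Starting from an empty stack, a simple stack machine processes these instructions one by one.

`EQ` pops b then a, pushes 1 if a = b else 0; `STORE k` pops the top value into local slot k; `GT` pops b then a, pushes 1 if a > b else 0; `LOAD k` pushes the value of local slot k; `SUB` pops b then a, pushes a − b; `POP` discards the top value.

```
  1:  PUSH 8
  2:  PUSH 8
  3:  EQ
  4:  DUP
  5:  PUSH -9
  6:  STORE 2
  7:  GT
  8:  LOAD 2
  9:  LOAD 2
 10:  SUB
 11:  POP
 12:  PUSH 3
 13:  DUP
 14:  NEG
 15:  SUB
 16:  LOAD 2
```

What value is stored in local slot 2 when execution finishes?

-9

PUSH 8  → 8
PUSH 8  → 8 8
EQ      → 1
DUP     → 1 1
PUSH -9 → 1 1 -9
STORE 2 → 1 1
GT      → 0
LOAD 2  → 0 -9
LOAD 2  → 0 -9 -9
SUB     → 0 0
POP     → 0
PUSH 3  → 0 3
DUP     → 0 3 3
NEG     → 0 3 -3
SUB     → 0 6
LOAD 2  → 0 6 -9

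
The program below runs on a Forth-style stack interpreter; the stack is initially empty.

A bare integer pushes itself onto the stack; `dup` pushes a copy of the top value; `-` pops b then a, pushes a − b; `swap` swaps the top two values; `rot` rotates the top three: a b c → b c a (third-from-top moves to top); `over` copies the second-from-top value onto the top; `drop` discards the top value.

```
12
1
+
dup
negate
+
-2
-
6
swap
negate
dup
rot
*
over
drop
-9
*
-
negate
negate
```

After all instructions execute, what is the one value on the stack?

-110

12     → [12]
1      → [12, 1]
+      → [13]
dup    → [13, 13]
negate → [13, -13]
+      → [0]
-2     → [0, -2]
-      → [2]
6      → [2, 6]
swap   → [6, 2]
negate → [6, -2]
dup    → [6, -2, -2]
rot    → [-2, -2, 6]
*      → [-2, -12]
over   → [-2, -12, -2]
drop   → [-2, -12]
-9     → [-2, -12, -9]
*      → [-2, 108]
-      → [-110]
negate → [110]
negate → [-110]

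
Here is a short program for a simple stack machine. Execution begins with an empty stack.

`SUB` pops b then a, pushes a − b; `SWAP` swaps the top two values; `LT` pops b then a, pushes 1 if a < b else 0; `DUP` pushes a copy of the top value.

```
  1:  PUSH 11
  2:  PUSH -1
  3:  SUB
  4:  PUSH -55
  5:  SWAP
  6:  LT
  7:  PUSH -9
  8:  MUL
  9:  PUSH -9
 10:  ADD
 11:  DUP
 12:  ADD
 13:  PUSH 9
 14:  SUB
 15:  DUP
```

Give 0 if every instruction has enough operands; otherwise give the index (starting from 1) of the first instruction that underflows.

0

PUSH 11  → [11]
PUSH -1  → [11, -1]
SUB      → [12]
PUSH -55 → [12, -55]
SWAP     → [-55, 12]
LT       → [1]
PUSH -9  → [1, -9]
MUL      → [-9]
PUSH -9  → [-9, -9]
ADD      → [-18]
DUP      → [-18, -18]
ADD      → [-36]
PUSH 9   → [-36, 9]
SUB      → [-45]
DUP      → [-45, -45]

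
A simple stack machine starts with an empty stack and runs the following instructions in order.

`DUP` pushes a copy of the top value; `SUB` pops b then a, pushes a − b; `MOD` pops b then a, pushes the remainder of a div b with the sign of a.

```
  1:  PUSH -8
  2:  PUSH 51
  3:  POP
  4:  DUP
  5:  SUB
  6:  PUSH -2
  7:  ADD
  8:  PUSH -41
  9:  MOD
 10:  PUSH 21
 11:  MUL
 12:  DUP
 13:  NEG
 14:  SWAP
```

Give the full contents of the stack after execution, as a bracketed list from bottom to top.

PUSH -8   -8
PUSH 51   -8 51
POP       -8
DUP       -8 -8
SUB       0
PUSH -2   0 -2
ADD       -2
PUSH -41  -2 -41
MOD       -2
PUSH 21   -2 21
MUL       -42
DUP       -42 -42
NEG       -42 42
SWAP      42 -42

[42, -42]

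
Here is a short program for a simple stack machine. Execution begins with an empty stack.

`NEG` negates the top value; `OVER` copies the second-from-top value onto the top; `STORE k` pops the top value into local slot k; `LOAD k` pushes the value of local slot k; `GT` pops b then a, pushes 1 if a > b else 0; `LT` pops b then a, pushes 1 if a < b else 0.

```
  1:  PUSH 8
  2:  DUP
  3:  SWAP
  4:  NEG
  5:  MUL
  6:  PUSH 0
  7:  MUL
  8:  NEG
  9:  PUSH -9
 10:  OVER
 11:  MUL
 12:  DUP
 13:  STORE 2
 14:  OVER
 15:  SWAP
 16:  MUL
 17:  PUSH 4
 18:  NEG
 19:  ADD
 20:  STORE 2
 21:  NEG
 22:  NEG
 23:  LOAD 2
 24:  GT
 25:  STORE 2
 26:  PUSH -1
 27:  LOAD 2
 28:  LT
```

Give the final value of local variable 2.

PUSH 8  → [8]
DUP     → [8, 8]
SWAP    → [8, 8]
NEG     → [8, -8]
MUL     → [-64]
PUSH 0  → [-64, 0]
MUL     → [0]
NEG     → [0]
PUSH -9 → [0, -9]
OVER    → [0, -9, 0]
MUL     → [0, 0]
DUP     → [0, 0, 0]
STORE 2 → [0, 0]
OVER    → [0, 0, 0]
SWAP    → [0, 0, 0]
MUL     → [0, 0]
PUSH 4  → [0, 0, 4]
NEG     → [0, 0, -4]
ADD     → [0, -4]
STORE 2 → [0]
NEG     → [0]
NEG     → [0]
LOAD 2  → [0, -4]
GT      → [1]
STORE 2 → []
PUSH -1 → [-1]
LOAD 2  → [-1, 1]
LT      → [1]

1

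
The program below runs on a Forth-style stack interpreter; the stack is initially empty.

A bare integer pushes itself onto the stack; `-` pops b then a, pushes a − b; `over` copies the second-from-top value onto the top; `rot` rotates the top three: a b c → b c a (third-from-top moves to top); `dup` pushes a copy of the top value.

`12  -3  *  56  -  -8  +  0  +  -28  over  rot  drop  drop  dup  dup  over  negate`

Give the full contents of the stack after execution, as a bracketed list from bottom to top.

12     : 12
-3     : 12 -3
*      : -36
56     : -36 56
-      : -92
-8     : -92 -8
+      : -100
0      : -100 0
+      : -100
-28    : -100 -28
over   : -100 -28 -100
rot    : -28 -100 -100
drop   : -28 -100
drop   : -28
dup    : -28 -28
dup    : -28 -28 -28
over   : -28 -28 -28 -28
negate : -28 -28 -28 28

[-28, -28, -28, 28]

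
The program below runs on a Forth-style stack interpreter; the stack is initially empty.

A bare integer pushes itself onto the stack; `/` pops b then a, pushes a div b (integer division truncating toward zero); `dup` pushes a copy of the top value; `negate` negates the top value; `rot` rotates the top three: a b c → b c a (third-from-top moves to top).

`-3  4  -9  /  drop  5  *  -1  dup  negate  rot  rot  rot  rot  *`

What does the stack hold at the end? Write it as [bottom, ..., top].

-3     → [-3]
4      → [-3, 4]
-9     → [-3, 4, -9]
/      → [-3, 0]
drop   → [-3]
5      → [-3, 5]
*      → [-15]
-1     → [-15, -1]
dup    → [-15, -1, -1]
negate → [-15, -1, 1]
rot    → [-1, 1, -15]
rot    → [1, -15, -1]
rot    → [-15, -1, 1]
rot    → [-1, 1, -15]
*      → [-1, -15]

[-1, -15]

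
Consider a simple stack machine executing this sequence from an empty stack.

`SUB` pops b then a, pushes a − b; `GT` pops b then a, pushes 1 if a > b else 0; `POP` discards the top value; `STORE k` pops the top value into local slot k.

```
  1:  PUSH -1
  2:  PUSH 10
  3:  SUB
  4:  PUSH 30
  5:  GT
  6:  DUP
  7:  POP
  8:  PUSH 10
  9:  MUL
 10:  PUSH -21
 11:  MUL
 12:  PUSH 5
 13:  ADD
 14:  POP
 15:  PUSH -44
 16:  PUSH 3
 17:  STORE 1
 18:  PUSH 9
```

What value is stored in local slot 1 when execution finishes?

3

PUSH -1   [-1]
PUSH 10   [-1, 10]
SUB       [-11]
PUSH 30   [-11, 30]
GT        [0]
DUP       [0, 0]
POP       [0]
PUSH 10   [0, 10]
MUL       [0]
PUSH -21  [0, -21]
MUL       [0]
PUSH 5    [0, 5]
ADD       [5]
POP       []
PUSH -44  [-44]
PUSH 3    [-44, 3]
STORE 1   [-44]
PUSH 9    [-44, 9]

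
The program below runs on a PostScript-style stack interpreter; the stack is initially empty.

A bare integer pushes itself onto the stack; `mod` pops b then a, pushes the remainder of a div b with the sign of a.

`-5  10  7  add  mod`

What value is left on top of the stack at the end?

-5

-5  : -5
10  : -5 10
7   : -5 10 7
add : -5 17
mod : -5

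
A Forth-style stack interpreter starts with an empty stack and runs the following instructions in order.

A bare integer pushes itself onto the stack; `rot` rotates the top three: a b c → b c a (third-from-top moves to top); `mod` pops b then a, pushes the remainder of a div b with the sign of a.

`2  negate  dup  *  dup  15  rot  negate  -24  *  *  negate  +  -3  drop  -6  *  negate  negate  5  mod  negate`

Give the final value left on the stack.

-1

2       [2]
negate  [-2]
dup     [-2, -2]
*       [4]
dup     [4, 4]
15      [4, 4, 15]
rot     [4, 15, 4]
negate  [4, 15, -4]
-24     [4, 15, -4, -24]
*       [4, 15, 96]
*       [4, 1440]
negate  [4, -1440]
+       [-1436]
-3      [-1436, -3]
drop    [-1436]
-6      [-1436, -6]
*       [8616]
negate  [-8616]
negate  [8616]
5       [8616, 5]
mod     [1]
negate  [-1]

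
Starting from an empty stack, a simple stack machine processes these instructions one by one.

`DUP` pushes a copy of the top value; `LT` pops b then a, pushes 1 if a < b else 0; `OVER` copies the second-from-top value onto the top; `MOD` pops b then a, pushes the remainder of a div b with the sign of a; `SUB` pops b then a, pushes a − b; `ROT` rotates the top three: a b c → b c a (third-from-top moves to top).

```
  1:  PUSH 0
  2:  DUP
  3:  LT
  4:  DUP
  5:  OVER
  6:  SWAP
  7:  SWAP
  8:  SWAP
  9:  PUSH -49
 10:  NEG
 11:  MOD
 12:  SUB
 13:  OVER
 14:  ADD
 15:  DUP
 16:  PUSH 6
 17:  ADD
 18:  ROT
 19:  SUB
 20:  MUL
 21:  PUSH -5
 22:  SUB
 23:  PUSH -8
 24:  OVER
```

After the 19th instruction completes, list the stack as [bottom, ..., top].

[0, 6]

PUSH 0   -> [0]
DUP      -> [0, 0]
LT       -> [0]
DUP      -> [0, 0]
OVER     -> [0, 0, 0]
SWAP     -> [0, 0, 0]
SWAP     -> [0, 0, 0]
SWAP     -> [0, 0, 0]
PUSH -49 -> [0, 0, 0, -49]
NEG      -> [0, 0, 0, 49]
MOD      -> [0, 0, 0]
SUB      -> [0, 0]
OVER     -> [0, 0, 0]
ADD      -> [0, 0]
DUP      -> [0, 0, 0]
PUSH 6   -> [0, 0, 0, 6]
ADD      -> [0, 0, 6]
ROT      -> [0, 6, 0]
SUB      -> [0, 6]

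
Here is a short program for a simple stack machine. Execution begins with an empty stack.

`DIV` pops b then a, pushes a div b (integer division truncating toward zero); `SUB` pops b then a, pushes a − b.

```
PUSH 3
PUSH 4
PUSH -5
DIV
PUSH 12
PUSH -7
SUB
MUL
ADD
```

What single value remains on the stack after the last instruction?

3

PUSH 3   3
PUSH 4   3 4
PUSH -5  3 4 -5
DIV      3 0
PUSH 12  3 0 12
PUSH -7  3 0 12 -7
SUB      3 0 19
MUL      3 0
ADD      3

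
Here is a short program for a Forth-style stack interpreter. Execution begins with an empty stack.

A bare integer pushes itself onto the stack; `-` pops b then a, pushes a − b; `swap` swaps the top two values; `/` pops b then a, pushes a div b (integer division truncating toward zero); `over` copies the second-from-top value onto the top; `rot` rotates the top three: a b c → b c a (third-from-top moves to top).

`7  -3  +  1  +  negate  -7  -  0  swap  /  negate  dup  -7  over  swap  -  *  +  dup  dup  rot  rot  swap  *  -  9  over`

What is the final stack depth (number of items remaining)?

7      : 7
-3     : 7 -3
+      : 4
1      : 4 1
+      : 5
negate : -5
-7     : -5 -7
-      : 2
0      : 2 0
swap   : 0 2
/      : 0
negate : 0
dup    : 0 0
-7     : 0 0 -7
over   : 0 0 -7 0
swap   : 0 0 0 -7
-      : 0 0 7
*      : 0 0
+      : 0
dup    : 0 0
dup    : 0 0 0
rot    : 0 0 0
rot    : 0 0 0
swap   : 0 0 0
*      : 0 0
-      : 0
9      : 0 9
over   : 0 9 0

3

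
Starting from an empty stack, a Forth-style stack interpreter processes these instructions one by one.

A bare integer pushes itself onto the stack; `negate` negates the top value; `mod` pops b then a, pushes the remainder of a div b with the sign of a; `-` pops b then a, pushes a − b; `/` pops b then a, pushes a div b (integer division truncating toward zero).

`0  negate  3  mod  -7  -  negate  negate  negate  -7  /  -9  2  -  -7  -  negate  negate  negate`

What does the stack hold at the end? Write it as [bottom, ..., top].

0      : 0
negate : 0
3      : 0 3
mod    : 0
-7     : 0 -7
-      : 7
negate : -7
negate : 7
negate : -7
-7     : -7 -7
/      : 1
-9     : 1 -9
2      : 1 -9 2
-      : 1 -11
-7     : 1 -11 -7
-      : 1 -4
negate : 1 4
negate : 1 -4
negate : 1 4

[1, 4]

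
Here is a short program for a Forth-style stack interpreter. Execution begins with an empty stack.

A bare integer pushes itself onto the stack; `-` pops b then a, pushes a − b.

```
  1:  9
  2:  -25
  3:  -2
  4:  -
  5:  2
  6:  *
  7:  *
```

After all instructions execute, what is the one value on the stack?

-414

9   -> 9
-25 -> 9 -25
-2  -> 9 -25 -2
-   -> 9 -23
2   -> 9 -23 2
*   -> 9 -46
*   -> -414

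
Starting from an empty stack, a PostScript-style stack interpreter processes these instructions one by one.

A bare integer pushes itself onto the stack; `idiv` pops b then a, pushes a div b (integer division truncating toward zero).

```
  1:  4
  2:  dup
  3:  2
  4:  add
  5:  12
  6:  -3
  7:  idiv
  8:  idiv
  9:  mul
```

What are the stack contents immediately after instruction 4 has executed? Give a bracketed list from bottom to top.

4    4
dup  4 4
2    4 4 2
add  4 6

[4, 6]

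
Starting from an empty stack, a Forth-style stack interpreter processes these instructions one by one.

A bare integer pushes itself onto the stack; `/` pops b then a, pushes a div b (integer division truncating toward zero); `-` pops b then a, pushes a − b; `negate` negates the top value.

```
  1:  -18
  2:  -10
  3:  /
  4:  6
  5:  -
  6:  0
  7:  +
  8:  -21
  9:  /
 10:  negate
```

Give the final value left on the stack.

0

-18    -> [-18]
-10    -> [-18, -10]
/      -> [1]
6      -> [1, 6]
-      -> [-5]
0      -> [-5, 0]
+      -> [-5]
-21    -> [-5, -21]
/      -> [0]
negate -> [0]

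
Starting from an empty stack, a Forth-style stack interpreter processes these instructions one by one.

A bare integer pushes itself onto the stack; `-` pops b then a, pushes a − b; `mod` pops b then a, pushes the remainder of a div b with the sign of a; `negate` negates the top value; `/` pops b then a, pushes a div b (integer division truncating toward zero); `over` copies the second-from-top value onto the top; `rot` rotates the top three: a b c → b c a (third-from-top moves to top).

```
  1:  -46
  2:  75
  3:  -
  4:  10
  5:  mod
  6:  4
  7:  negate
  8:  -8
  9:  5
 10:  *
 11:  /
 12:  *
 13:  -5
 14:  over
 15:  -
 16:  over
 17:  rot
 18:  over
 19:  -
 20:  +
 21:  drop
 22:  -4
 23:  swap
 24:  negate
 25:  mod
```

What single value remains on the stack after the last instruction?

-46    → [-46]
75     → [-46, 75]
-      → [-121]
10     → [-121, 10]
mod    → [-1]
4      → [-1, 4]
negate → [-1, -4]
-8     → [-1, -4, -8]
5      → [-1, -4, -8, 5]
*      → [-1, -4, -40]
/      → [-1, 0]
*      → [0]
-5     → [0, -5]
over   → [0, -5, 0]
-      → [0, -5]
over   → [0, -5, 0]
rot    → [-5, 0, 0]
over   → [-5, 0, 0, 0]
-      → [-5, 0, 0]
+      → [-5, 0]
drop   → [-5]
-4     → [-5, -4]
swap   → [-4, -5]
negate → [-4, 5]
mod    → [-4]

-4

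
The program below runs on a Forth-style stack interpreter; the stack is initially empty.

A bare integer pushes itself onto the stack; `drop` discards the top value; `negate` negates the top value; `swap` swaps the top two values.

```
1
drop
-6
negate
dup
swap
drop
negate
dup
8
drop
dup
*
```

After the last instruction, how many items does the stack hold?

1       1
drop    (empty)
-6      -6
negate  6
dup     6 6
swap    6 6
drop    6
negate  -6
dup     -6 -6
8       -6 -6 8
drop    -6 -6
dup     -6 -6 -6
*       -6 36

2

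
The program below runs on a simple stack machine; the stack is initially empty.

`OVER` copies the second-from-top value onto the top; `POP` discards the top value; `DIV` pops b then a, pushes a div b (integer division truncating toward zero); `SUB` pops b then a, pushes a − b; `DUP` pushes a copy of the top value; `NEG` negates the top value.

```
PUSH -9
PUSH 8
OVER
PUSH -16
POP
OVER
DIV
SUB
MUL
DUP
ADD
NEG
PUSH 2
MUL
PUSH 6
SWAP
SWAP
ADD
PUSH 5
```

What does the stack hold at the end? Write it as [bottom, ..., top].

[330, 5]

PUSH -9  → [-9]
PUSH 8   → [-9, 8]
OVER     → [-9, 8, -9]
PUSH -16 → [-9, 8, -9, -16]
POP      → [-9, 8, -9]
OVER     → [-9, 8, -9, 8]
DIV      → [-9, 8, -1]
SUB      → [-9, 9]
MUL      → [-81]
DUP      → [-81, -81]
ADD      → [-162]
NEG      → [162]
PUSH 2   → [162, 2]
MUL      → [324]
PUSH 6   → [324, 6]
SWAP     → [6, 324]
SWAP     → [324, 6]
ADD      → [330]
PUSH 5   → [330, 5]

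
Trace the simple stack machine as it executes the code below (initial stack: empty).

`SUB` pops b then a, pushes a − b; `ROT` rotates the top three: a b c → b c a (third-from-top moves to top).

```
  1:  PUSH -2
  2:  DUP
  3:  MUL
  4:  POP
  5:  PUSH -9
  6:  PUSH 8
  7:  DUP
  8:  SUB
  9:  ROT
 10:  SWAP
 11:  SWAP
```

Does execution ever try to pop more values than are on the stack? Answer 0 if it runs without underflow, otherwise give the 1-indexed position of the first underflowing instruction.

9

PUSH -2 : [-2]
DUP     : [-2, -2]
MUL     : [4]
POP     : []
PUSH -9 : [-9]
PUSH 8  : [-9, 8]
DUP     : [-9, 8, 8]
SUB     : [-9, 0]
ROT  — needs 3 operands, stack has 2 → underflow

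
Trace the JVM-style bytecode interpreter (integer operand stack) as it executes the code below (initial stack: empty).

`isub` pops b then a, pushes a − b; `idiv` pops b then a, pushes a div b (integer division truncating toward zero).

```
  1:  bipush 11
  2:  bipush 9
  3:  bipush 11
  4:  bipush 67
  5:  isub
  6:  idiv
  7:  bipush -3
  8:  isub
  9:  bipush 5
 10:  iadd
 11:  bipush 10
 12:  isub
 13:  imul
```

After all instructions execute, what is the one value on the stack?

bipush 11 -> 11
bipush 9  -> 11 9
bipush 11 -> 11 9 11
bipush 67 -> 11 9 11 67
isub      -> 11 9 -56
idiv      -> 11 0
bipush -3 -> 11 0 -3
isub      -> 11 3
bipush 5  -> 11 3 5
iadd      -> 11 8
bipush 10 -> 11 8 10
isub      -> 11 -2
imul      -> -22

-22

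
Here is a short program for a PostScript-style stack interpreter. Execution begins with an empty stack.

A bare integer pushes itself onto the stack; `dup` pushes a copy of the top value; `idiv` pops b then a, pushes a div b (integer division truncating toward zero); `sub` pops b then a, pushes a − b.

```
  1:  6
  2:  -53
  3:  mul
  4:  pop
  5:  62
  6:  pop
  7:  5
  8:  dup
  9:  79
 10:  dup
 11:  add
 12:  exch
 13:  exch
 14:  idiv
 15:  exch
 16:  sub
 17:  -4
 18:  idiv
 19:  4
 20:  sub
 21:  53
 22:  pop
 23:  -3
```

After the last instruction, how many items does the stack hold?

2

6    : [6]
-53  : [6, -53]
mul  : [-318]
pop  : []
62   : [62]
pop  : []
5    : [5]
dup  : [5, 5]
79   : [5, 5, 79]
dup  : [5, 5, 79, 79]
add  : [5, 5, 158]
exch : [5, 158, 5]
exch : [5, 5, 158]
idiv : [5, 0]
exch : [0, 5]
sub  : [-5]
-4   : [-5, -4]
idiv : [1]
4    : [1, 4]
sub  : [-3]
53   : [-3, 53]
pop  : [-3]
-3   : [-3, -3]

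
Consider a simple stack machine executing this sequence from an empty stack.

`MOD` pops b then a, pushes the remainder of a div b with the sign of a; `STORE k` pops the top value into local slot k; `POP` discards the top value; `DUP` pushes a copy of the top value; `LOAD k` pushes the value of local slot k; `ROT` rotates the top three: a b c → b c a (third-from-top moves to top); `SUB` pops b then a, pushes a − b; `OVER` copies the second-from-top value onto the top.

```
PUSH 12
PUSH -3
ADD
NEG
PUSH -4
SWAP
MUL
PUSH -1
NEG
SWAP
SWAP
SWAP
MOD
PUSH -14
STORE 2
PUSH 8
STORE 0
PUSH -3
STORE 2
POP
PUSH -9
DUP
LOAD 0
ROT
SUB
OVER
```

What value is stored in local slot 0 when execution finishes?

8

PUSH 12  -> [12]
PUSH -3  -> [12, -3]
ADD      -> [9]
NEG      -> [-9]
PUSH -4  -> [-9, -4]
SWAP     -> [-4, -9]
MUL      -> [36]
PUSH -1  -> [36, -1]
NEG      -> [36, 1]
SWAP     -> [1, 36]
SWAP     -> [36, 1]
SWAP     -> [1, 36]
MOD      -> [1]
PUSH -14 -> [1, -14]
STORE 2  -> [1]
PUSH 8   -> [1, 8]
STORE 0  -> [1]
PUSH -3  -> [1, -3]
STORE 2  -> [1]
POP      -> []
PUSH -9  -> [-9]
DUP      -> [-9, -9]
LOAD 0   -> [-9, -9, 8]
ROT      -> [-9, 8, -9]
SUB      -> [-9, 17]
OVER     -> [-9, 17, -9]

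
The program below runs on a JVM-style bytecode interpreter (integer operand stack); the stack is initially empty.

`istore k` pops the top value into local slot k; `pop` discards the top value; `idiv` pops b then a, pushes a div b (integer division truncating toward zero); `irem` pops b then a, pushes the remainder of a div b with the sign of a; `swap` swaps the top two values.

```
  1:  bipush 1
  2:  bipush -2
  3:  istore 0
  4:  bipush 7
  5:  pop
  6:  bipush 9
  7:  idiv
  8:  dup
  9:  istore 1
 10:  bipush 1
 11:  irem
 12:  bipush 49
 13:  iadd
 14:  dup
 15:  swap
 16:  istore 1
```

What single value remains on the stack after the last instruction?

bipush 1  → 1
bipush -2 → 1 -2
istore 0  → 1
bipush 7  → 1 7
pop       → 1
bipush 9  → 1 9
idiv      → 0
dup       → 0 0
istore 1  → 0
bipush 1  → 0 1
irem      → 0
bipush 49 → 0 49
iadd      → 49
dup       → 49 49
swap      → 49 49
istore 1  → 49

49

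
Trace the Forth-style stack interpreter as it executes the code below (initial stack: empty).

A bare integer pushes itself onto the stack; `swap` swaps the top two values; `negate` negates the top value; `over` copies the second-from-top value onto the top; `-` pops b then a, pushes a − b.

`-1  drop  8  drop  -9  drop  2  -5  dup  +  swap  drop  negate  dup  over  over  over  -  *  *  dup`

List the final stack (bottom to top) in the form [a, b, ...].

-1     → -1
drop   → (empty)
8      → 8
drop   → (empty)
-9     → -9
drop   → (empty)
2      → 2
-5     → 2 -5
dup    → 2 -5 -5
+      → 2 -10
swap   → -10 2
drop   → -10
negate → 10
dup    → 10 10
over   → 10 10 10
over   → 10 10 10 10
over   → 10 10 10 10 10
-      → 10 10 10 0
*      → 10 10 0
*      → 10 0
dup    → 10 0 0

[10, 0, 0]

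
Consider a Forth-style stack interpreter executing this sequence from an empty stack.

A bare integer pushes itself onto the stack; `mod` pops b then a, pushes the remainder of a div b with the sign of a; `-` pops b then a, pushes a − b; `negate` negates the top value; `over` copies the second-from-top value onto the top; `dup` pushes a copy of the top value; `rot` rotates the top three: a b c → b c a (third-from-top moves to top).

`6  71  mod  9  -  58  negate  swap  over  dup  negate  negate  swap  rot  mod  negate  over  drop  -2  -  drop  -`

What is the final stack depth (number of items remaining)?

1

6      -> 6
71     -> 6 71
mod    -> 6
9      -> 6 9
-      -> -3
58     -> -3 58
negate -> -3 -58
swap   -> -58 -3
over   -> -58 -3 -58
dup    -> -58 -3 -58 -58
negate -> -58 -3 -58 58
negate -> -58 -3 -58 -58
swap   -> -58 -3 -58 -58
rot    -> -58 -58 -58 -3
mod    -> -58 -58 -1
negate -> -58 -58 1
over   -> -58 -58 1 -58
drop   -> -58 -58 1
-2     -> -58 -58 1 -2
-      -> -58 -58 3
drop   -> -58 -58
-      -> 0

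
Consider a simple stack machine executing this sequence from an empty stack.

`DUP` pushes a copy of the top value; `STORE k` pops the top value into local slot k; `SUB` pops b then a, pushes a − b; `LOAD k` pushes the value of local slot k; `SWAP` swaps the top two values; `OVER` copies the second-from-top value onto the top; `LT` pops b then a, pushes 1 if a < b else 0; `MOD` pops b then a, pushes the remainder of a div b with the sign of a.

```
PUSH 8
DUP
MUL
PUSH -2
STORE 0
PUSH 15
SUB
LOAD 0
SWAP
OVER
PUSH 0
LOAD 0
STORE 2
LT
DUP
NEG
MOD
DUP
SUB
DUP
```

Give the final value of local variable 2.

PUSH 8  → 8
DUP     → 8 8
MUL     → 64
PUSH -2 → 64 -2
STORE 0 → 64
PUSH 15 → 64 15
SUB     → 49
LOAD 0  → 49 -2
SWAP    → -2 49
OVER    → -2 49 -2
PUSH 0  → -2 49 -2 0
LOAD 0  → -2 49 -2 0 -2
STORE 2 → -2 49 -2 0
LT      → -2 49 1
DUP     → -2 49 1 1
NEG     → -2 49 1 -1
MOD     → -2 49 0
DUP     → -2 49 0 0
SUB     → -2 49 0
DUP     → -2 49 0 0

-2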